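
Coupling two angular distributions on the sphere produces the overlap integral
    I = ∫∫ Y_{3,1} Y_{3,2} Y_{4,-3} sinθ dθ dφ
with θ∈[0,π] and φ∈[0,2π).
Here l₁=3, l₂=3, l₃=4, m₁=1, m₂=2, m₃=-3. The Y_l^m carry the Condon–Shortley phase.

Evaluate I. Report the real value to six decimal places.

Rules hold: Σm=0, L=10 even, 0≤4≤6.
N = 7·7·9 = 441
Δ = 2!·4!·4!/11! = 1/34650
Racah Σ t=0..2: t=0:+1/72 t=1:−1/16 t=2:+1/72 = -5/144
⇒ 3j(3 3 4; 0 0 0)² = 2/77, sgn -1
Racah Σ t=1..2: t=1:−1/144 t=2:+1/288 = -1/288
⇒ 3j(3 3 4; 1 2 -3)² = 1/99, sgn +1
4πI² = N·(3j₀)²·(3jₘ)² = 14/121
I = -1·√(0.115702/4π) = -0.09595473

-0.095955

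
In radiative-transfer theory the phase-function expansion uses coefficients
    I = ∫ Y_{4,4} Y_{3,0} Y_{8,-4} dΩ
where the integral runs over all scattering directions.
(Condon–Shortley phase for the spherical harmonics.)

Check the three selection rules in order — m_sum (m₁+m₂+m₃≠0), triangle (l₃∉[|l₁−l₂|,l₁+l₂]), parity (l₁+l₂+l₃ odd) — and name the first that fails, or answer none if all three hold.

triangle

azimuthal sum: 4 + 0 − 4 = 0  ✓
1 ≤ 8 ≤ 7 (triangle on l)  ✗
L = 4 + 3 + 8 = 15 (odd)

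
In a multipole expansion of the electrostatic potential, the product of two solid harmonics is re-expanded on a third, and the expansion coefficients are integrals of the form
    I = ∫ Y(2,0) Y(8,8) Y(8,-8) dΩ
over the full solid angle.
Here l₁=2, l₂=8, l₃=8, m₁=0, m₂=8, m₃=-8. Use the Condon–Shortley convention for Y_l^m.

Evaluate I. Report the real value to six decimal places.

m-sum 0 ✓  L=18 even ✓  6≤8≤10 ✓
Π(2lᵢ+1) = 5×17×17 = 1445
triangle coeff Δ(2,8,8) = 1/348840
Σ_t [0,2]: t=0:+1/116121600 t=1:−1/25401600 t=2:+1/116121600 = -1/45158400
(3j)²=24/1615 [(2 8 8; 0 0 0)], sign=-1
Σ_t [2,2]: t=2:+1/348713164800 = 1/348713164800
(3j)²=40/969 [(2 8 8; 0 8 -8)], sign=+1
⇒ 4πI² = 320/361
I = (-1)√(320/361/(4π)) = -0.26559290

-0.265593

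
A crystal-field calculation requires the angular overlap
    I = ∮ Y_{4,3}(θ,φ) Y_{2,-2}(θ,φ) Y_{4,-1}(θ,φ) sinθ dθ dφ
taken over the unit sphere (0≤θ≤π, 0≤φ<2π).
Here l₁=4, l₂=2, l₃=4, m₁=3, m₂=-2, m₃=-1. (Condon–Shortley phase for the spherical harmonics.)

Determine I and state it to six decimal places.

0.159270

Checks pass: Σm=0; 10 even; l₃=4∈[2,6].
(2·4+1)(2·2+1)(2·4+1) = 405
Δ: 2! 6! 2! / 11! → 1/13860
sum: t=0:+1/192 t=1:−1/36 t=2:+1/192 = -5/288
3j²(4 2 4; 0 0 0) = Δ·Π!·Σ² = 20/693  (sign -1)
sum: t=0:+1/480 = 1/480
3j²(4 2 4; 3 -2 -1) = Δ·Π!·Σ² = 3/110  (sign -1)
combine: 4πI² = 405·20/693·3/110 = 270/847
take √, sign +1: I = 0.15927046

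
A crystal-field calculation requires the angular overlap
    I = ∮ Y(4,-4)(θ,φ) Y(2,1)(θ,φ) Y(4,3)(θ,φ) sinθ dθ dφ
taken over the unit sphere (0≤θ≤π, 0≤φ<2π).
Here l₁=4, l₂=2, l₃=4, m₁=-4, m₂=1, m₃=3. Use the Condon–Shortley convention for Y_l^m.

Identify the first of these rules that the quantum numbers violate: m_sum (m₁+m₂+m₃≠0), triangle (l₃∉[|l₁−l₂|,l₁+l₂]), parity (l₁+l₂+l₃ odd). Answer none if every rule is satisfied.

none

Σmᵢ = 0  ✓
l₃∈[|l₁−l₂|,l₁+l₂]=[2,6], have l₃=4  ✓
Σlᵢ = 10 ⇒ even  ✓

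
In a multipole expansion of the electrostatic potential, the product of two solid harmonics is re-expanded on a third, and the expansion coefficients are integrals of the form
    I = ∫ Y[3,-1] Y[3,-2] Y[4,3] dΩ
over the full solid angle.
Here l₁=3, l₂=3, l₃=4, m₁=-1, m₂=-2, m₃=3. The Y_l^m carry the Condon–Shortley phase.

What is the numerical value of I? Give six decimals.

-0.095955

Checks pass: Σm=0; 10 even; l₃=4∈[0,6].
(2·3+1)(2·3+1)(2·4+1) = 441
Δ: 2! 4! 4! / 11! → 1/34650
sum: t=0:+1/72 t=1:−1/16 t=2:+1/72 = -5/144
3j²(3 3 4; 0 0 0) = Δ·Π!·Σ² = 2/77  (sign -1)
sum: t=0:+1/288 t=1:−1/144 = -1/288
3j²(3 3 4; -1 -2 3) = Δ·Π!·Σ² = 1/99  (sign +1)
combine: 4πI² = 441·2/77·1/99 = 14/121
take √, sign -1: I = -0.09595473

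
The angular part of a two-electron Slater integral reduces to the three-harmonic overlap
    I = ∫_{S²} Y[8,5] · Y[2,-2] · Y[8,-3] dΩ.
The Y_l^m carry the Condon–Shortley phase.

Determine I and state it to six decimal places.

Rules hold: Σm=0, L=18 even, 6≤8≤10.
N = 17·5·17 = 1445
Δ = 2!·14!·2!/19! = 1/348840
Racah Σ t=0..2: t=0:+1/116121600 t=1:−1/25401600 t=2:+1/116121600 = -1/45158400
⇒ 3j(8 2 8; 0 0 0)² = 24/1615, sgn -1
Racah Σ t=0..0: t=0:+1/958003200 = 1/958003200
⇒ 3j(8 2 8; 5 -2 -3)² = 13/969, sgn -1
4πI² = N·(3j₀)²·(3jₘ)² = 104/361
I = +1·√(0.288089/4π) = 0.15141125

0.151411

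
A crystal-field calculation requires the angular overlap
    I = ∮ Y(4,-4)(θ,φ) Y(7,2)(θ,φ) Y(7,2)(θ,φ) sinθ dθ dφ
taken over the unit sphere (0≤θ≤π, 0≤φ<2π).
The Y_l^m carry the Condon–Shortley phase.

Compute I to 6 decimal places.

0.173836

m-sum 0 ✓  L=18 even ✓  3≤7≤11 ✓
Π(2lᵢ+1) = 9×15×15 = 2025
triangle coeff Δ(4,7,7) = 1/58198140
Σ_t [0,4]: t=0:+1/17418240 t=1:−1/622080 t=2:+1/230400 t=3:−1/622080 t=4:+1/17418240 = 1/806400
(3j)²=2268/230945 [(4 7 7; 0 0 0)], sign=-1
Σ_t [4,4]: t=4:+1/8294400 = 1/8294400
(3j)²=882/46189 [(4 7 7; -4 2 2)], sign=-1
⇒ 4πI² = 810152280/2133423721
I = (+1)√(810152280/2133423721/(4π)) = 0.17383605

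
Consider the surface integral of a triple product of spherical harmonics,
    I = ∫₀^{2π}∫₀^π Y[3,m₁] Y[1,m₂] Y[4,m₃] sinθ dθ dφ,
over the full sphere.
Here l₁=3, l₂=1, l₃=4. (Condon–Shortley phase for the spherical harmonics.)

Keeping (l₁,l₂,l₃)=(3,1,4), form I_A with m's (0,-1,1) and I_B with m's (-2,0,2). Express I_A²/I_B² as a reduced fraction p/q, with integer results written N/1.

5/6

l's match ⇒ only the (l;m) 3-j factors differ between A and B.
A: triangle coeff Δ(3,1,4) = 1/252; Σ_t [0,0]: t=0:+1/72 = 1/72; (3j)²=5/126 [(3 1 4; 0 -1 1)], sign=-1
B: triangle coeff Δ(3,1,4) = 1/252; Σ_t [0,0]: t=0:+1/120 = 1/120; (3j)²=1/21 [(3 1 4; -2 0 2)], sign=+1
I_A²/I_B² = (5/126)/(1/21) = 5/6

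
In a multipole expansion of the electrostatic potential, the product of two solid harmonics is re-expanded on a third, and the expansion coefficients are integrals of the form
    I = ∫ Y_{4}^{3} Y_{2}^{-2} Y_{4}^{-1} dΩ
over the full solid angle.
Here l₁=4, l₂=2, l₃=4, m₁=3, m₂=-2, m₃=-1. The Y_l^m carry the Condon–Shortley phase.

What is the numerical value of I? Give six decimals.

0.159270

m-sum 0 ✓  L=10 even ✓  2≤4≤6 ✓
Π(2lᵢ+1) = 9×5×9 = 405
triangle coeff Δ(4,2,4) = 1/13860
Σ_t [0,2]: t=0:+1/192 t=1:−1/36 t=2:+1/192 = -5/288
(3j)²=20/693 [(4 2 4; 0 0 0)], sign=-1
Σ_t [0,0]: t=0:+1/480 = 1/480
(3j)²=3/110 [(4 2 4; 3 -2 -1)], sign=-1
⇒ 4πI² = 270/847
I = (+1)√(270/847/(4π)) = 0.15927046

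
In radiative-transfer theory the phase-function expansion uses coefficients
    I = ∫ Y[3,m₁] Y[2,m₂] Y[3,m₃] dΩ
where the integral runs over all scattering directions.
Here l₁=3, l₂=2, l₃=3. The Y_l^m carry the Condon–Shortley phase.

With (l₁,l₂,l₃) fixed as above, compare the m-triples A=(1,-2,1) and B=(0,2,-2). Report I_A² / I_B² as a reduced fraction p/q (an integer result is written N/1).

Shared (l₁,l₂,l₃)=(3,2,3): N and (l;000)² cancel in I_A²/I_B².
A: Δ = 2!·4!·2!/9! = 1/3780; Racah Σ t=0..0: t=0:+1/16 = 1/16; ⇒ 3j(3 2 3; 1 -2 1)² = 2/35, sgn +1
B: Δ = 2!·4!·2!/9! = 1/3780; Racah Σ t=2..2: t=2:+1/24 = 1/24; ⇒ 3j(3 2 3; 0 2 -2)² = 1/21, sgn -1
I_A²/I_B² = (2/35)/(1/21) = 6/5

6/5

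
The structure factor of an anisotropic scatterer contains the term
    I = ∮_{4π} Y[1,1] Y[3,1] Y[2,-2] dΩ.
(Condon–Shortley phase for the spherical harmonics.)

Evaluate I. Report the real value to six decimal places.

Checks pass: Σm=0; 6 even; l₃=2∈[2,4].
(2·1+1)(2·3+1)(2·2+1) = 105
Δ: 2! 0! 4! / 7! → 1/105
sum: t=1:−1/4 = -1/4
3j²(1 3 2; 0 0 0) = Δ·Π!·Σ² = 3/35  (sign -1)
sum: t=0:+1/48 = 1/48
3j²(1 3 2; 1 1 -2) = Δ·Π!·Σ² = 1/105  (sign +1)
combine: 4πI² = 105·3/35·1/105 = 3/35
take √, sign -1: I = -0.08258890

-0.082589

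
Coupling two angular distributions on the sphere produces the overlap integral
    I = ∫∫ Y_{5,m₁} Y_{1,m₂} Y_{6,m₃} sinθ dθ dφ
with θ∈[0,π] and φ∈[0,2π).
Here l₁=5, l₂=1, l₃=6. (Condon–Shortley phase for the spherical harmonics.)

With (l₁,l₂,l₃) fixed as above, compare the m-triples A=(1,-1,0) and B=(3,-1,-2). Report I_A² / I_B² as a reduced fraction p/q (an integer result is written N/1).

5/2

Shared (l₁,l₂,l₃)=(5,1,6): N and (l;000)² cancel in I_A²/I_B².
A: Δ = 0!·10!·2!/13! = 1/858; Racah Σ t=0..0: t=0:+1/34560 = 1/34560; ⇒ 3j(5 1 6; 1 -1 0)² = 5/286, sgn +1
B: Δ = 0!·10!·2!/13! = 1/858; Racah Σ t=0..0: t=0:+1/161280 = 1/161280; ⇒ 3j(5 1 6; 3 -1 -2)² = 1/143, sgn +1
I_A²/I_B² = (5/286)/(1/143) = 5/2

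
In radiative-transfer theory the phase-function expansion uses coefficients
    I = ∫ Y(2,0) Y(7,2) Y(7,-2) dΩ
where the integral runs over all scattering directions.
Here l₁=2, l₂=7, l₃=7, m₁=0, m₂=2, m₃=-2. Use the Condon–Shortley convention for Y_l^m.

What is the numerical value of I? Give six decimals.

Rules hold: Σm=0, L=16 even, 5≤7≤9.
N = 5·15·15 = 1125
Δ = 2!·2!·12!/17! = 1/185640
Racah Σ t=0..2: t=0:+1/2419200 t=1:−1/518400 t=2:+1/2419200 = -1/907200
⇒ 3j(2 7 7; 0 0 0)² = 56/3315, sgn +1
Racah Σ t=0..2: t=0:+1/8709120 t=1:−1/967680 t=2:+1/2419200 = -11/21772800
⇒ 3j(2 7 7; 0 2 -2)² = 242/23205, sgn +1
4πI² = N·(3j₀)²·(3jₘ)² = 9680/48841
I = +1·√(0.198194/4π) = 0.12558578

0.125586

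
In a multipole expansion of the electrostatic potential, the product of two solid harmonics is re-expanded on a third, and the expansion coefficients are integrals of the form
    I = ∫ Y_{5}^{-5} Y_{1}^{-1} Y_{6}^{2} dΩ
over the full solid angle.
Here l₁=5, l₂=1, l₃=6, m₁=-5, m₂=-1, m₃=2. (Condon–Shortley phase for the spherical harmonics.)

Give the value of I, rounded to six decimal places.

0.000000

-5 − 1 + 2 = -4 ≠ 0: azimuthal integral kills it; I = 0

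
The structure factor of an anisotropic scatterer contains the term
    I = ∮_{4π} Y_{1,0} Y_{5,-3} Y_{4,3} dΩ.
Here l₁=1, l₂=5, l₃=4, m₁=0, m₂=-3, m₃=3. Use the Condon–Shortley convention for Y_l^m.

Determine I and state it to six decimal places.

Rules hold: Σm=0, L=10 even, 4≤4≤6.
N = 3·11·9 = 297
Δ = 2!·0!·8!/11! = 1/495
Racah Σ t=1..1: t=1:−1/576 = -1/576
⇒ 3j(1 5 4; 0 0 0)² = 5/99, sgn -1
Racah Σ t=1..1: t=1:−1/5040 = -1/5040
⇒ 3j(1 5 4; 0 -3 3)² = 16/495, sgn +1
4πI² = N·(3j₀)²·(3jₘ)² = 16/33
I = -1·√(0.484848/4π) = -0.19642560

-0.196426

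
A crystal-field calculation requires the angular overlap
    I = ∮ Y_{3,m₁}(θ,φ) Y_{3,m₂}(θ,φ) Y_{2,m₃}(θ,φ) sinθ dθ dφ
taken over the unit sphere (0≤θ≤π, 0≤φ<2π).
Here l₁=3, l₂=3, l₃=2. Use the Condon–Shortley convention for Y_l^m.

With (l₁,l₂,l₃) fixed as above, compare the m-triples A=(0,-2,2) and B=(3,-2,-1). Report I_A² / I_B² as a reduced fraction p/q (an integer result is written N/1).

4/5

Shared (l₁,l₂,l₃)=(3,3,2): N and (l;000)² cancel in I_A²/I_B².
A: Δ = 4!·2!·2!/9! = 1/3780; Racah Σ t=1..1: t=1:−1/24 = -1/24; ⇒ 3j(3 3 2; 0 -2 2)² = 1/21, sgn -1
B: Δ = 4!·2!·2!/9! = 1/3780; Racah Σ t=0..0: t=0:+1/48 = 1/48; ⇒ 3j(3 3 2; 3 -2 -1)² = 5/84, sgn -1
I_A²/I_B² = (1/21)/(5/84) = 4/5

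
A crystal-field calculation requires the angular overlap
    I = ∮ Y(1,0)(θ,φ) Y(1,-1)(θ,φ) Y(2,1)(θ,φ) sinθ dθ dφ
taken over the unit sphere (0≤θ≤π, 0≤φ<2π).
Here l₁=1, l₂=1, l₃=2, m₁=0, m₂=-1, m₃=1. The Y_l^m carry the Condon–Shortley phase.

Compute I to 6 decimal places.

Checks pass: Σm=0; 4 even; l₃=2∈[0,2].
(2·1+1)(2·1+1)(2·2+1) = 45
Δ: 0! 2! 2! / 5! → 1/30
sum: t=0:+1/1 = 1/1
3j²(1 1 2; 0 0 0) = Δ·Π!·Σ² = 2/15  (sign +1)
sum: t=0:+1/2 = 1/2
3j²(1 1 2; 0 -1 1) = Δ·Π!·Σ² = 1/10  (sign -1)
combine: 4πI² = 45·2/15·1/10 = 3/5
take √, sign -1: I = -0.21850969

-0.218510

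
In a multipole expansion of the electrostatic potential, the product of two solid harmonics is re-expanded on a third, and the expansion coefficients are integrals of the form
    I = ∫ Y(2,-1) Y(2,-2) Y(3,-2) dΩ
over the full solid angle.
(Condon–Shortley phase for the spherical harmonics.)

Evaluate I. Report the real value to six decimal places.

Σmᵢ = -5 ≠ 0, so the φ-integral vanishes; I = 0

0.000000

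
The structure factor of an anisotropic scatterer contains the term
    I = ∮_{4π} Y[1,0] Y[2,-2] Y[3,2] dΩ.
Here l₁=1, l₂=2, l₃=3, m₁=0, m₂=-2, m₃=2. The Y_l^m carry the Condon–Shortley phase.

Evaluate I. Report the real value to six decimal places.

Checks pass: Σm=0; 6 even; l₃=3∈[1,3].
(2·1+1)(2·2+1)(2·3+1) = 105
Δ: 0! 2! 4! / 7! → 1/105
sum: t=0:+1/4 = 1/4
3j²(1 2 3; 0 0 0) = Δ·Π!·Σ² = 3/35  (sign -1)
sum: t=0:+1/24 = 1/24
3j²(1 2 3; 0 -2 2) = Δ·Π!·Σ² = 1/21  (sign -1)
combine: 4πI² = 105·3/35·1/21 = 3/7
take √, sign +1: I = 0.18467439

0.184674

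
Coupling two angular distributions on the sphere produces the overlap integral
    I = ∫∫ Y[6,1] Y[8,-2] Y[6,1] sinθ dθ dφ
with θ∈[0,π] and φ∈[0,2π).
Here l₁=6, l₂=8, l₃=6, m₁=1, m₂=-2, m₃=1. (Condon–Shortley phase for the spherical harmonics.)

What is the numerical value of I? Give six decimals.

0.116201

Checks pass: Σm=0; 20 even; l₃=6∈[2,14].
(2·6+1)(2·8+1)(2·6+1) = 2873
Δ: 8! 4! 8! / 21! → 1/1309458150
sum: t=2:+1/49766400 t=3:−1/3110400 t=4:+1/1327104 t=5:−1/3110400 t=6:+1/49766400 = 1/6635520
3j²(6 8 6; 0 0 0) = Δ·Π!·Σ² = 350/46189  (sign +1)
sum: t=1:−1/87091200 t=2:+1/4976640 t=3:−1/2073600 t=4:+1/4976640 t=5:−1/87091200 = -1/9676800
3j²(6 8 6; 1 -2 1) = Δ·Π!·Σ² = 360/46189  (sign +1)
combine: 4πI² = 2873·350/46189·360/46189 = 126000/742577
take √, sign +1: I = 0.11620093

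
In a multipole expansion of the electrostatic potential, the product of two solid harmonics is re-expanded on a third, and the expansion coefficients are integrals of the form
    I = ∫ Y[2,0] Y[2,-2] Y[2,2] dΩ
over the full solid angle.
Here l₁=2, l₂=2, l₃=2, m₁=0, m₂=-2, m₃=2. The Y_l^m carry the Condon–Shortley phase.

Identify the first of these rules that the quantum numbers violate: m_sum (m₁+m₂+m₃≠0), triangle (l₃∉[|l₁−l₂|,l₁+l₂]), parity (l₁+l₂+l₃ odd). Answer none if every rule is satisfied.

Σmᵢ = 0  ✓
l₃∈[|l₁−l₂|,l₁+l₂]=[0,4], have l₃=2  ✓
Σlᵢ = 6 ⇒ even  ✓

none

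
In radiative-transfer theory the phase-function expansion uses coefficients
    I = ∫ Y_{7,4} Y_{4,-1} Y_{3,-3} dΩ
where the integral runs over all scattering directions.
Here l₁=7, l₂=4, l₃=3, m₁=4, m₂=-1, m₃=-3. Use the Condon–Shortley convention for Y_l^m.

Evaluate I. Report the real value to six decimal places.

Checks pass: Σm=0; 14 even; l₃=3∈[3,11].
(2·7+1)(2·4+1)(2·3+1) = 945
Δ: 8! 6! 0! / 15! → 1/45045
sum: t=4:+1/20736 = 1/20736
3j²(7 4 3; 0 0 0) = Δ·Π!·Σ² = 35/1287  (sign -1)
sum: t=3:−1/518400 = -1/518400
3j²(7 4 3; 4 -1 -3) = Δ·Π!·Σ² = 2/195  (sign -1)
combine: 4πI² = 945·35/1287·2/195 = 490/1859
take √, sign +1: I = 0.14482829

0.144828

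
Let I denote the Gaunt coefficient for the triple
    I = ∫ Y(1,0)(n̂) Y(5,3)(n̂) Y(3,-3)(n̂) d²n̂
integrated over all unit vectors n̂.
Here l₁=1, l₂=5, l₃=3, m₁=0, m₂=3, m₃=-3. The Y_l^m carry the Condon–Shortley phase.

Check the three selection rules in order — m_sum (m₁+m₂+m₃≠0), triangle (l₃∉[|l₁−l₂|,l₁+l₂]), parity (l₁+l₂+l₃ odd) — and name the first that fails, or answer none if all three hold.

azimuthal sum: 0 + 3 − 3 = 0  ✓
4 ≤ 3 ≤ 6 (triangle on l)  ✗
L = 1 + 5 + 3 = 9 (odd)

triangle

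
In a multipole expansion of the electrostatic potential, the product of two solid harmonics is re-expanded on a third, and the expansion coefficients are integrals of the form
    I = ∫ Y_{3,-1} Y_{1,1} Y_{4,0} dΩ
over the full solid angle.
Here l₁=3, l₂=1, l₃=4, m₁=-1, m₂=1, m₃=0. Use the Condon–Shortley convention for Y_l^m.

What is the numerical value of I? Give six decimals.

0.150786

Checks pass: Σm=0; 8 even; l₃=4∈[2,4].
(2·3+1)(2·1+1)(2·4+1) = 189
Δ: 0! 6! 2! / 9! → 1/252
sum: t=0:+1/36 = 1/36
3j²(3 1 4; 0 0 0) = Δ·Π!·Σ² = 4/63  (sign +1)
sum: t=0:+1/96 = 1/96
3j²(3 1 4; -1 1 0) = Δ·Π!·Σ² = 1/42  (sign +1)
combine: 4πI² = 189·4/63·1/42 = 2/7
take √, sign +1: I = 0.15078601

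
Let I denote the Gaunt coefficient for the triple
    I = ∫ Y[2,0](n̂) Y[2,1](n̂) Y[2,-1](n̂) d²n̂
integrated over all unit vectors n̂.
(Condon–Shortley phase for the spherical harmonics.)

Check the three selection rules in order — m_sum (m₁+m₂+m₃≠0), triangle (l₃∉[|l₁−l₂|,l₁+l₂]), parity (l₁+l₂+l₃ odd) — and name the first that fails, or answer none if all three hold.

Σmᵢ = 0  ✓
l₃∈[|l₁−l₂|,l₁+l₂]=[0,4], have l₃=2  ✓
Σlᵢ = 6 ⇒ even  ✓

none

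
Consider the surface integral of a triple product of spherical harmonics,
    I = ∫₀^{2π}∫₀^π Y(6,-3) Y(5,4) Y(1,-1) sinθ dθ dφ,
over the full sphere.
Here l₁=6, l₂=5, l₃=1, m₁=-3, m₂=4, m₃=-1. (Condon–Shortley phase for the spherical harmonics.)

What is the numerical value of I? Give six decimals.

-0.070770

m-sum 0 ✓  L=12 even ✓  1≤1≤11 ✓
Π(2lᵢ+1) = 13×11×3 = 429
triangle coeff Δ(6,5,1) = 1/858
Σ_t [5,5]: t=5:−1/14400 = -1/14400
(3j)²=6/143 [(6 5 1; 0 0 0)], sign=+1
Σ_t [9,9]: t=9:−1/725760 = -1/725760
(3j)²=1/286 [(6 5 1; -3 4 -1)], sign=-1
⇒ 4πI² = 9/143
I = (-1)√(9/143/(4π)) = -0.07076985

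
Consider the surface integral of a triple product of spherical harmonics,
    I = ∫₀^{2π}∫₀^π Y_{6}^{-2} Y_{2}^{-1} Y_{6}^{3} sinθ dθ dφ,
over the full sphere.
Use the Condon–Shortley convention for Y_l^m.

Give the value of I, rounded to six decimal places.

-0.140463

Checks pass: Σm=0; 14 even; l₃=6∈[4,8].
(2·6+1)(2·2+1)(2·6+1) = 845
Δ: 2! 10! 2! / 15! → 1/90090
sum: t=0:+1/69120 t=1:−1/14400 t=2:+1/69120 = -7/172800
3j²(6 2 6; 0 0 0) = Δ·Π!·Σ² = 14/715  (sign -1)
sum: t=0:+1/161280 t=1:−1/60480 = -1/96768
3j²(6 2 6; -2 -1 3) = Δ·Π!·Σ² = 15/1001  (sign +1)
combine: 4πI² = 845·14/715·15/1001 = 30/121
take √, sign -1: I = -0.14046335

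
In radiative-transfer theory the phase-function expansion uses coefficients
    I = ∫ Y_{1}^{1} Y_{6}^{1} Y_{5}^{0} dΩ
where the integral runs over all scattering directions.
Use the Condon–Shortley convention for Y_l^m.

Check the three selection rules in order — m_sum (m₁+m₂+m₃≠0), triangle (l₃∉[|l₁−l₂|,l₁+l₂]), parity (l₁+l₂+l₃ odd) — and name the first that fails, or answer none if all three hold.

m_sum

m₁+m₂+m₃ = 1 + 1 + 0 = 2  ✗
triangle: |1−6|=5 ≤ l₃=5 ≤ 1+6=7
parity: l₁+l₂+l₃ = 12 is even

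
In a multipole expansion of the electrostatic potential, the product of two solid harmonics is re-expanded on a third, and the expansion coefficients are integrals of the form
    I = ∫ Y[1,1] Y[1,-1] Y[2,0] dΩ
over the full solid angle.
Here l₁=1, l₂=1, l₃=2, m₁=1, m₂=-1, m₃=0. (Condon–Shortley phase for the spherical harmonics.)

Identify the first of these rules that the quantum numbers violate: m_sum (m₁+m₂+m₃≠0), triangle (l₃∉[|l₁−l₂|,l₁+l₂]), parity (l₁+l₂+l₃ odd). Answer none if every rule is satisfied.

m₁+m₂+m₃ = 1 − 1 + 0 = 0  ✓
triangle: |1−1|=0 ≤ l₃=2 ≤ 1+1=2  ✓
parity: l₁+l₂+l₃ = 4 is even  ✓

none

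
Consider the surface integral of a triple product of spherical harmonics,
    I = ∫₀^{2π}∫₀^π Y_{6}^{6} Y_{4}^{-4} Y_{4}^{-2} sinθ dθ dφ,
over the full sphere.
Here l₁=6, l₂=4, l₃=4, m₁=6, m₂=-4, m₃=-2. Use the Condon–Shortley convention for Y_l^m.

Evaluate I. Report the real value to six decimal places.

Rules hold: Σm=0, L=14 even, 2≤4≤10.
N = 13·9·9 = 1053
Δ = 6!·6!·2!/15! = 1/1261260
Racah Σ t=2..4: t=2:+1/4608 t=3:−1/1296 t=4:+1/4608 = -7/20736
⇒ 3j(6 4 4; 0 0 0)² = 20/1287, sgn -1
Racah Σ t=0..0: t=0:+1/1036800 = 1/1036800
⇒ 3j(6 4 4; 6 -4 -2)² = 4/195, sgn +1
4πI² = N·(3j₀)²·(3jₘ)² = 48/143
I = -1·√(0.335664/4π) = -0.16343598

-0.163436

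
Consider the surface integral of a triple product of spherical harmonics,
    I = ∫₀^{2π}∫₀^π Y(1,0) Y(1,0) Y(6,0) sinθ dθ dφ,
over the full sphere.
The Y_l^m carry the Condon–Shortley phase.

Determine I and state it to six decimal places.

0.000000

triangle: need 0≤l₃≤2, have 6; I=0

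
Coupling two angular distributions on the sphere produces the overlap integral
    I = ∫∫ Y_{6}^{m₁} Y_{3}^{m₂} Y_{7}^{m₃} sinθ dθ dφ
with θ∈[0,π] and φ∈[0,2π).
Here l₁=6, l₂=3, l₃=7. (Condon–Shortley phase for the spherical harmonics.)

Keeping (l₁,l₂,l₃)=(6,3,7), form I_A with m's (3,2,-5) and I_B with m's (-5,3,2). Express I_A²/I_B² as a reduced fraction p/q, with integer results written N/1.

5/1

l's match ⇒ only the (l;m) 3-j factors differ between A and B.
A: triangle coeff Δ(6,3,7) = 1/2042040; Σ_t [1,2]: t=1:−1/1935360 t=2:+1/4354560 = -1/3483648; (3j)²=125/12376 [(6 3 7; 3 2 -5)], sign=-1
B: triangle coeff Δ(6,3,7) = 1/2042040; Σ_t [2,2]: t=2:+1/17418240 = 1/17418240; (3j)²=25/12376 [(6 3 7; -5 3 2)], sign=-1
I_A²/I_B² = (125/12376)/(25/12376) = 5/1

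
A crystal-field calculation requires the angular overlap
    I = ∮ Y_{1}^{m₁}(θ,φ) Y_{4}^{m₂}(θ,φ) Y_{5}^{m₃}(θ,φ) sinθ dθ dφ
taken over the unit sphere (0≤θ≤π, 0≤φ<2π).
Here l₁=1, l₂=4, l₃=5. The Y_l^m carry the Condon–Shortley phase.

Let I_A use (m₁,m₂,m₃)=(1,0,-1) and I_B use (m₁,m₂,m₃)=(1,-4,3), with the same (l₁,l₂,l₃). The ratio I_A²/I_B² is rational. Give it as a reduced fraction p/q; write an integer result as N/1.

15/1

l's match ⇒ only the (l;m) 3-j factors differ between A and B.
A: triangle coeff Δ(1,4,5) = 1/495; Σ_t [0,0]: t=0:+1/1152 = 1/1152; (3j)²=1/33 [(1 4 5; 1 0 -1)], sign=+1
B: triangle coeff Δ(1,4,5) = 1/495; Σ_t [0,0]: t=0:+1/80640 = 1/80640; (3j)²=1/495 [(1 4 5; 1 -4 3)], sign=+1
I_A²/I_B² = (1/33)/(1/495) = 15/1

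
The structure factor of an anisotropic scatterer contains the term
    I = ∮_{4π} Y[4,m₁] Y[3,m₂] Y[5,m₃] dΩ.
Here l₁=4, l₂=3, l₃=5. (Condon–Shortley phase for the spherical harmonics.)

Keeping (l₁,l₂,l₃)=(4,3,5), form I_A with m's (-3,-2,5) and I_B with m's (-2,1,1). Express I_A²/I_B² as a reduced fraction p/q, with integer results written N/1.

Same 4,3,5: normalisation and zero-m 3j drop out of the ratio.
A: Δ: 2! 6! 4! / 13! → 1/180180; sum: t=1:−1/17280 = -1/17280; 3j²(4 3 5; -3 -2 5) = Δ·Π!·Σ² = 35/858  (sign -1)
B: Δ: 2! 6! 4! / 13! → 1/180180; sum: t=0:+1/34560 t=1:−1/720 t=2:+1/384 = 43/34560; 3j²(4 3 5; -2 1 1) = Δ·Π!·Σ² = 1849/180180  (sign +1)
I_A²/I_B² = (35/858)/(1849/180180) = 7350/1849

7350/1849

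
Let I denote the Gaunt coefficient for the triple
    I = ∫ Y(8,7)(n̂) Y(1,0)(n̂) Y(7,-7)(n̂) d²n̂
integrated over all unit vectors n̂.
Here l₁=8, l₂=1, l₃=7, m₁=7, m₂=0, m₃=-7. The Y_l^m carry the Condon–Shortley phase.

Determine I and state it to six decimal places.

Rules hold: Σm=0, L=16 even, 7≤7≤9.
N = 17·3·15 = 765
Δ = 2!·14!·0!/17! = 1/2040
Racah Σ t=1..1: t=1:−1/25401600 = -1/25401600
⇒ 3j(8 1 7; 0 0 0)² = 8/255, sgn +1
Racah Σ t=1..1: t=1:−1/87178291200 = -1/87178291200
⇒ 3j(8 1 7; 7 0 -7)² = 1/136, sgn -1
4πI² = N·(3j₀)²·(3jₘ)² = 3/17
I = -1·√(0.176471/4π) = -0.11850352

-0.118504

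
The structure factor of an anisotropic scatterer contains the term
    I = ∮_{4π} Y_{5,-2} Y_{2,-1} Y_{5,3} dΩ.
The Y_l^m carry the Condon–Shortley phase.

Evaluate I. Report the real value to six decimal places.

Rules hold: Σm=0, L=12 even, 3≤5≤7.
N = 11·5·11 = 605
Δ = 2!·8!·2!/13! = 1/38610
Racah Σ t=0..2: t=0:+1/2880 t=1:−1/576 t=2:+1/2880 = -1/960
⇒ 3j(5 2 5; 0 0 0)² = 10/429, sgn +1
Racah Σ t=0..1: t=0:+1/10080 t=1:−1/2880 = -1/4032
⇒ 3j(5 2 5; -2 -1 3)² = 10/429, sgn -1
4πI² = N·(3j₀)²·(3jₘ)² = 500/1521
I = -1·√(0.328731/4π) = -0.16173926

-0.161739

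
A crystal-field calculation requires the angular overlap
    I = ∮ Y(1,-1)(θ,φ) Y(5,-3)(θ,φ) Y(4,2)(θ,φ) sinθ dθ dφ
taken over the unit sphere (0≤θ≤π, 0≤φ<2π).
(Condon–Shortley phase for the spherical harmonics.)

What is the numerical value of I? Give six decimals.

0.000000

Σmᵢ = -2 ≠ 0, so the φ-integral vanishes; I = 0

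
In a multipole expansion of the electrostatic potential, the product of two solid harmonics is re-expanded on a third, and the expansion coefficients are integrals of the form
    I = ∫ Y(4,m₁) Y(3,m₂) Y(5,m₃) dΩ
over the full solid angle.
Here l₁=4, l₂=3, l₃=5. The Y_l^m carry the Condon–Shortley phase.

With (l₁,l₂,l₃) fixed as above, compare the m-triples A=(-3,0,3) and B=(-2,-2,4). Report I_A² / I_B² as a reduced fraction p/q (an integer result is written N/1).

21/40

Same 4,3,5: normalisation and zero-m 3j drop out of the ratio.
A: Δ: 2! 6! 4! / 13! → 1/180180; sum: t=1:−1/2880 t=2:+1/1440 = 1/2880; 3j²(4 3 5; -3 0 3) = Δ·Π!·Σ² = 7/715  (sign +1)
B: Δ: 2! 6! 4! / 13! → 1/180180; sum: t=0:+1/8640 t=1:−1/2880 = -1/4320; 3j²(4 3 5; -2 -2 4) = Δ·Π!·Σ² = 8/429  (sign +1)
I_A²/I_B² = (7/715)/(8/429) = 21/40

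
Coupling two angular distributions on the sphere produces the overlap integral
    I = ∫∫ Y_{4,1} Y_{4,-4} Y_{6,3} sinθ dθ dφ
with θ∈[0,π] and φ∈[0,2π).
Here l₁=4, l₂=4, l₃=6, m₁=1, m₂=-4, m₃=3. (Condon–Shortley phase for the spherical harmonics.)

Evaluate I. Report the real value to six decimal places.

0.155830

m-sum 0 ✓  L=14 even ✓  0≤6≤8 ✓
Π(2lᵢ+1) = 9×9×13 = 1053
triangle coeff Δ(4,4,6) = 1/1261260
Σ_t [0,2]: t=0:+1/4608 t=1:−1/1296 t=2:+1/4608 = -7/20736
(3j)²=20/1287 [(4 4 6; 0 0 0)], sign=-1
Σ_t [0,0]: t=0:+1/51840 = 1/51840
(3j)²=8/429 [(4 4 6; 1 -4 3)], sign=-1
⇒ 4πI² = 480/1573
I = (+1)√(480/1573/(4π)) = 0.15583009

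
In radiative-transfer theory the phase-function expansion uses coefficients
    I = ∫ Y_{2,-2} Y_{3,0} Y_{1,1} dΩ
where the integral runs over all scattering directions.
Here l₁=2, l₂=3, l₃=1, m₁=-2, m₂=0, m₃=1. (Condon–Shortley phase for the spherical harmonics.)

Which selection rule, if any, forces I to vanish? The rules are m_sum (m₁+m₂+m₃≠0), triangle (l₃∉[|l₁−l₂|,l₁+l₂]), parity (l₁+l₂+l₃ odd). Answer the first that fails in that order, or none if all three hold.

Σmᵢ = -1  ✗
l₃∈[|l₁−l₂|,l₁+l₂]=[1,5], have l₃=1
Σlᵢ = 6 ⇒ even

m_sum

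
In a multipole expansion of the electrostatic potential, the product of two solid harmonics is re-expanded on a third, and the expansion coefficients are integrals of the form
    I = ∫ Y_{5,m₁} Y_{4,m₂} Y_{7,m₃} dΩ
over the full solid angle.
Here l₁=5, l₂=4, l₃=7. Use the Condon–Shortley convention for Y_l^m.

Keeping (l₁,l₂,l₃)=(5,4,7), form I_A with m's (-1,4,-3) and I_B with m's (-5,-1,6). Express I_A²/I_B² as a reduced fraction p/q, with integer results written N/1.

1960/3861

Same 5,4,7: normalisation and zero-m 3j drop out of the ratio.
A: Δ: 2! 8! 6! / 17! → 1/6126120; sum: t=2:+1/829440 = 1/829440; 3j²(5 4 7; -1 4 -3) = Δ·Π!·Σ² = 35/2431  (sign +1)
B: Δ: 2! 8! 6! / 17! → 1/6126120; sum: t=2:+1/9676800 = 1/9676800; 3j²(5 4 7; -5 -1 6) = Δ·Π!·Σ² = 27/952  (sign -1)
I_A²/I_B² = (35/2431)/(27/952) = 1960/3861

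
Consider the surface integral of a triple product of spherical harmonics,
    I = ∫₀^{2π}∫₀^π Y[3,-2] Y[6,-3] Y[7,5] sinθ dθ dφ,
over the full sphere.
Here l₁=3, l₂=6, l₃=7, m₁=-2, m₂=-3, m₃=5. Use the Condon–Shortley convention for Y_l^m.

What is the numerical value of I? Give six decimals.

Checks pass: Σm=0; 16 even; l₃=7∈[3,9].
(2·3+1)(2·6+1)(2·7+1) = 1365
Δ: 2! 4! 10! / 17! → 1/2042040
sum: t=0:+1/207360 t=1:−1/57600 t=2:+1/207360 = -1/129600
3j²(3 6 7; 0 0 0) = Δ·Π!·Σ² = 168/12155  (sign +1)
sum: t=1:−1/1935360 t=2:+1/4354560 = -1/3483648
3j²(3 6 7; -2 -3 5) = Δ·Π!·Σ² = 125/12376  (sign -1)
combine: 4πI² = 1365·168/12155·125/12376 = 7875/41327
take √, sign -1: I = -0.12314121

-0.123141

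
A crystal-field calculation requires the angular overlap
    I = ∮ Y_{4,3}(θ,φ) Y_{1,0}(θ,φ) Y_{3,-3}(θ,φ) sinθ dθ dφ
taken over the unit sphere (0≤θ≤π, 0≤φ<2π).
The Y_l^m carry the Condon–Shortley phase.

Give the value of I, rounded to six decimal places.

Checks pass: Σm=0; 8 even; l₃=3∈[3,5].
(2·4+1)(2·1+1)(2·3+1) = 189
Δ: 2! 6! 0! / 9! → 1/252
sum: t=1:−1/36 = -1/36
3j²(4 1 3; 0 0 0) = Δ·Π!·Σ² = 4/63  (sign +1)
sum: t=1:−1/720 = -1/720
3j²(4 1 3; 3 0 -3) = Δ·Π!·Σ² = 1/36  (sign -1)
combine: 4πI² = 189·4/63·1/36 = 1/3
take √, sign -1: I = -0.16286750

-0.162868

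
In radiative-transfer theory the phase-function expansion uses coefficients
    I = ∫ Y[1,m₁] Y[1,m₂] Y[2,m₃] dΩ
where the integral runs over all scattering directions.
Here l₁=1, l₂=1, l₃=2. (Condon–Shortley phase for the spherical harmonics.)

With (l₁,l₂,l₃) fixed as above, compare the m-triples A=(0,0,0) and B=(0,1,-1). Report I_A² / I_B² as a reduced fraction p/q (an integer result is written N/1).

4/3

l's match ⇒ only the (l;m) 3-j factors differ between A and B.
A: triangle coeff Δ(1,1,2) = 1/30; Σ_t [0,0]: t=0:+1/1 = 1/1; (3j)²=2/15 [(1 1 2; 0 0 0)], sign=+1
B: triangle coeff Δ(1,1,2) = 1/30; Σ_t [0,0]: t=0:+1/2 = 1/2; (3j)²=1/10 [(1 1 2; 0 1 -1)], sign=-1
I_A²/I_B² = (2/15)/(1/10) = 4/3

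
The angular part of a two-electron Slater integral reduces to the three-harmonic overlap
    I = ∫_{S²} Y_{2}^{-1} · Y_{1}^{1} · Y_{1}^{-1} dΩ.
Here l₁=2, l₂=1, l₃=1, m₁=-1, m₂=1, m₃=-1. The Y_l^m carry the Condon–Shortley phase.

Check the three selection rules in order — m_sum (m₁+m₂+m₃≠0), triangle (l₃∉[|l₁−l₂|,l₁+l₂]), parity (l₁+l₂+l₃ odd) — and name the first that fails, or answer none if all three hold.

m_sum

m₁+m₂+m₃ = -1 + 1 − 1 = -1  ✗
triangle: |2−1|=1 ≤ l₃=1 ≤ 2+1=3
parity: l₁+l₂+l₃ = 4 is even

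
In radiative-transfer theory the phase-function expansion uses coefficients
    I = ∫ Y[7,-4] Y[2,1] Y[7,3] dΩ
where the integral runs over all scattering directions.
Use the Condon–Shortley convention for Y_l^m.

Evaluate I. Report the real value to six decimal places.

Rules hold: Σm=0, L=16 even, 5≤7≤9.
N = 15·5·15 = 1125
Δ = 2!·12!·2!/17! = 1/185640
Racah Σ t=0..2: t=0:+1/2419200 t=1:−1/518400 t=2:+1/2419200 = -1/907200
⇒ 3j(7 2 7; 0 0 0)² = 56/3315, sgn +1
Racah Σ t=1..2: t=1:−1/14515200 t=2:+1/4354560 = 1/6220800
⇒ 3j(7 2 7; -4 1 3)² = 77/4420, sgn +1
4πI² = N·(3j₀)²·(3jₘ)² = 16170/48841
I = +1·√(0.331074/4π) = 0.16231468

0.162315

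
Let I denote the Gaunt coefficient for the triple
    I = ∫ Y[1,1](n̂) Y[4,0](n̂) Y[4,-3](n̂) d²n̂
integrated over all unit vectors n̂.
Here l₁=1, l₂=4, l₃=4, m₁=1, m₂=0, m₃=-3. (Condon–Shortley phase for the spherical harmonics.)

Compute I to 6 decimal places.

0.000000

Σmᵢ = -2 ≠ 0, so the φ-integral vanishes; I = 0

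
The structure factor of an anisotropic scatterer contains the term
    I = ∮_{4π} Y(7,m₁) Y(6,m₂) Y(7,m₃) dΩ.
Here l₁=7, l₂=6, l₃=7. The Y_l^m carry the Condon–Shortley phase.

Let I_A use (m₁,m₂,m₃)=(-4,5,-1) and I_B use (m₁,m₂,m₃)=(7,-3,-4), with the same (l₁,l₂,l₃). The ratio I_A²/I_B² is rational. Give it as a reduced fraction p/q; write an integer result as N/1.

Same 7,6,7: normalisation and zero-m 3j drop out of the ratio.
A: Δ: 6! 8! 6! / 21! → 1/2444321880; sum: t=5:−1/124416000 t=6:+1/62208000 = 1/124416000; 3j²(7 6 7; -4 5 -1) = Δ·Π!·Σ² = 154/20995  (sign +1)
B: Δ: 6! 8! 6! / 21! → 1/2444321880; sum: t=0:+1/1045094400 = 1/1045094400; 3j²(7 6 7; 7 -3 -4) = Δ·Π!·Σ² = 11/646  (sign -1)
I_A²/I_B² = (154/20995)/(11/646) = 28/65

28/65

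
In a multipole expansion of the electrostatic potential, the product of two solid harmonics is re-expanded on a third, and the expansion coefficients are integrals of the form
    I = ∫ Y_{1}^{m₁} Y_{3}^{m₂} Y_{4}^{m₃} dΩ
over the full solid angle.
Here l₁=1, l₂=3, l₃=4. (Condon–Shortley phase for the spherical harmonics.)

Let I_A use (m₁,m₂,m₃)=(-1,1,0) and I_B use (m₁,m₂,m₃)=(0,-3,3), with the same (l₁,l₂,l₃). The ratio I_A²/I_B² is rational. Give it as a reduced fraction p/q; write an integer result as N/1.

Same 1,3,4: normalisation and zero-m 3j drop out of the ratio.
A: Δ: 0! 2! 6! / 9! → 1/252; sum: t=0:+1/96 = 1/96; 3j²(1 3 4; -1 1 0) = Δ·Π!·Σ² = 1/42  (sign +1)
B: Δ: 0! 2! 6! / 9! → 1/252; sum: t=0:+1/720 = 1/720; 3j²(1 3 4; 0 -3 3) = Δ·Π!·Σ² = 1/36  (sign -1)
I_A²/I_B² = (1/42)/(1/36) = 6/7

6/7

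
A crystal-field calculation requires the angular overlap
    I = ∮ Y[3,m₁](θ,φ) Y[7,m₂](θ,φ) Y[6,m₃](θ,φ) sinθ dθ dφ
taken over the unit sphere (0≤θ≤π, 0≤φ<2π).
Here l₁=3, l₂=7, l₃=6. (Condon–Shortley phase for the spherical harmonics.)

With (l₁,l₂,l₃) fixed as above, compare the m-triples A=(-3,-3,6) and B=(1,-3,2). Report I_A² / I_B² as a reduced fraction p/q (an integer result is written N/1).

Same 3,7,6: normalisation and zero-m 3j drop out of the ratio.
A: Δ: 4! 2! 10! / 17! → 1/2042040; sum: t=4:+1/174182400 = 1/174182400; 3j²(3 7 6; -3 -3 6) = Δ·Π!·Σ² = 3/6188  (sign +1)
B: Δ: 4! 2! 10! / 17! → 1/2042040; sum: t=0:+1/829440 t=1:−1/181440 t=2:+1/645120 = -1/362880; 3j²(3 7 6; 1 -3 2) = Δ·Π!·Σ² = 256/17017  (sign -1)
I_A²/I_B² = (3/6188)/(256/17017) = 33/1024

33/1024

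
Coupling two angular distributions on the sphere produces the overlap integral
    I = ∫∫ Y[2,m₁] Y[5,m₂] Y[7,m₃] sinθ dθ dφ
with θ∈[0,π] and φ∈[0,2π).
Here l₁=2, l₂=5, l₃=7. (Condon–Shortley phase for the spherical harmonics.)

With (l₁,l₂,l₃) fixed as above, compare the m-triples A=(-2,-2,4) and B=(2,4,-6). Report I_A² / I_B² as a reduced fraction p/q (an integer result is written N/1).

6/13

l's match ⇒ only the (l;m) 3-j factors differ between A and B.
A: triangle coeff Δ(2,5,7) = 1/15015; Σ_t [0,0]: t=0:+1/725760 = 1/725760; (3j)²=2/91 [(2 5 7; -2 -2 4)], sign=-1
B: triangle coeff Δ(2,5,7) = 1/15015; Σ_t [0,0]: t=0:+1/8709120 = 1/8709120; (3j)²=1/21 [(2 5 7; 2 4 -6)], sign=-1
I_A²/I_B² = (2/91)/(1/21) = 6/13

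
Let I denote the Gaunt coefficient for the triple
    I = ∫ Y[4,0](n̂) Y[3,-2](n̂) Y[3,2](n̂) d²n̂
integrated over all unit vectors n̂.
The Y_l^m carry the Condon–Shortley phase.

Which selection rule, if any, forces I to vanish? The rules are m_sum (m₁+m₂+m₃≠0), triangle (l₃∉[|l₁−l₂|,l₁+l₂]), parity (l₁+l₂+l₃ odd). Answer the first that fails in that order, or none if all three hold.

none

azimuthal sum: 0 − 2 + 2 = 0  ✓
1 ≤ 3 ≤ 7 (triangle on l)  ✓
L = 4 + 3 + 3 = 10 (even)  ✓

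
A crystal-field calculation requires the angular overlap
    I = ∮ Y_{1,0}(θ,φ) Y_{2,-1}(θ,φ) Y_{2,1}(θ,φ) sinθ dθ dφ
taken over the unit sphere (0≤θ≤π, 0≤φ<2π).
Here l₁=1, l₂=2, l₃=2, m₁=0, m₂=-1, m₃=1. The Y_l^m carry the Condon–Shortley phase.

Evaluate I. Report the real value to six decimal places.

0.000000

Σlᵢ=5 odd — θ-integrand is odd under cosθ→−cosθ; I=0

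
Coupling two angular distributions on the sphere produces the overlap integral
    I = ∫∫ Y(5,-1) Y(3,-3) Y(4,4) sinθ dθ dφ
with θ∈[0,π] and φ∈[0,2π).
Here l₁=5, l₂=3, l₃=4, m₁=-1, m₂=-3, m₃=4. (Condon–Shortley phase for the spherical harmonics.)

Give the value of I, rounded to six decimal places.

m-sum 0 ✓  L=12 even ✓  2≤4≤8 ✓
Π(2lᵢ+1) = 11×7×9 = 693
triangle coeff Δ(5,3,4) = 1/180180
Σ_t [1,3]: t=1:−1/576 t=2:+1/144 t=3:−1/576 = 1/288
(3j)²=20/1001 [(5 3 4; 0 0 0)], sign=+1
Σ_t [0,0]: t=0:+1/34560 = 1/34560
(3j)²=1/429 [(5 3 4; -1 -3 4)], sign=+1
⇒ 4πI² = 60/1859
I = (+1)√(60/1859/(4π)) = 0.05067935

0.050679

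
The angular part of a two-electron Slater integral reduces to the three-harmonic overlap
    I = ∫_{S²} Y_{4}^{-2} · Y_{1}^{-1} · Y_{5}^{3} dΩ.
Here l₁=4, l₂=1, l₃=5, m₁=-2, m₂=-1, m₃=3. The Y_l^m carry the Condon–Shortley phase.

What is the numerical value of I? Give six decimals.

m-sum 0 ✓  L=10 even ✓  3≤5≤5 ✓
Π(2lᵢ+1) = 9×3×11 = 297
triangle coeff Δ(4,1,5) = 1/495
Σ_t [0,0]: t=0:+1/576 = 1/576
(3j)²=5/99 [(4 1 5; 0 0 0)], sign=-1
Σ_t [0,0]: t=0:+1/2880 = 1/2880
(3j)²=28/495 [(4 1 5; -2 -1 3)], sign=+1
⇒ 4πI² = 28/33
I = (-1)√(28/33/(4π)) = -0.25984664

-0.259847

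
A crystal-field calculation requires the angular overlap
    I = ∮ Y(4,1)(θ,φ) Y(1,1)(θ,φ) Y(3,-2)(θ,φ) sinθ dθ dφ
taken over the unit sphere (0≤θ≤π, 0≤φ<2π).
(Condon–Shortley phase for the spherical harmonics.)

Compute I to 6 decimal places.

-0.106622

m-sum 0 ✓  L=8 even ✓  3≤3≤5 ✓
Π(2lᵢ+1) = 9×3×7 = 189
triangle coeff Δ(4,1,3) = 1/252
Σ_t [1,1]: t=1:−1/36 = -1/36
(3j)²=4/63 [(4 1 3; 0 0 0)], sign=+1
Σ_t [2,2]: t=2:+1/240 = 1/240
(3j)²=1/84 [(4 1 3; 1 1 -2)], sign=-1
⇒ 4πI² = 1/7
I = (-1)√(1/7/(4π)) = -0.10662181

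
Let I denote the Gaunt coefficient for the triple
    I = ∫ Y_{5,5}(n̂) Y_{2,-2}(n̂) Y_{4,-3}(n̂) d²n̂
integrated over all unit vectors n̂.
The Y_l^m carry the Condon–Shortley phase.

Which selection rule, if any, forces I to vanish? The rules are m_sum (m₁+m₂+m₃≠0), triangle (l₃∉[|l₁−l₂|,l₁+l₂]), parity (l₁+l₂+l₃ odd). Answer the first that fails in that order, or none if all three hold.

parity

m₁+m₂+m₃ = 5 − 2 − 3 = 0  ✓
triangle: |5−2|=3 ≤ l₃=4 ≤ 5+2=7  ✓
parity: l₁+l₂+l₃ = 11 is odd  ✗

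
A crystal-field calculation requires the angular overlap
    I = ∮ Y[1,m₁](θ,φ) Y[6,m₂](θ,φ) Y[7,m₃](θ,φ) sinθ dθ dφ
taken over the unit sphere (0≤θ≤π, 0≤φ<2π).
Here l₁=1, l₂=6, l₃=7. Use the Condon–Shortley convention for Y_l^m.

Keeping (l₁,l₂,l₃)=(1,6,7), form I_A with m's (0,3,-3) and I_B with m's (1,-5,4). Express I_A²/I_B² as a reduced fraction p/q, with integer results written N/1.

Same 1,6,7: normalisation and zero-m 3j drop out of the ratio.
A: Δ: 0! 2! 12! / 15! → 1/1365; sum: t=0:+1/2177280 = 1/2177280; 3j²(1 6 7; 0 3 -3) = Δ·Π!·Σ² = 8/273  (sign +1)
B: Δ: 0! 2! 12! / 15! → 1/1365; sum: t=0:+1/79833600 = 1/79833600; 3j²(1 6 7; 1 -5 4) = Δ·Π!·Σ² = 1/455  (sign -1)
I_A²/I_B² = (8/273)/(1/455) = 40/3

40/3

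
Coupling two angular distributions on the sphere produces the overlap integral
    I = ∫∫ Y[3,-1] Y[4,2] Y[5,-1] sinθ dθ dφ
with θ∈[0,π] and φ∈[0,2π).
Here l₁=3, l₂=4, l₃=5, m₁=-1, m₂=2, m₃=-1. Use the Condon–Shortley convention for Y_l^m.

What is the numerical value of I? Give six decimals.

0.106335

Rules hold: Σm=0, L=12 even, 1≤5≤7.
N = 7·9·11 = 693
Δ = 2!·4!·6!/13! = 1/180180
Racah Σ t=0..2: t=0:+1/576 t=1:−1/144 t=2:+1/576 = -1/288
⇒ 3j(3 4 5; 0 0 0)² = 20/1001, sgn +1
Racah Σ t=0..2: t=0:+1/34560 t=1:−1/720 t=2:+1/384 = 43/34560
⇒ 3j(3 4 5; -1 2 -1)² = 1849/180180, sgn +1
4πI² = N·(3j₀)²·(3jₘ)² = 1849/13013
I = +1·√(0.142089/4π) = 0.10633465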